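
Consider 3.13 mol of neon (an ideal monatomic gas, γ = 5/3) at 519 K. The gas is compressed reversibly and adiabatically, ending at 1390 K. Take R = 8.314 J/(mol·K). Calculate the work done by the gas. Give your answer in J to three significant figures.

W ≈ -34000 J

Adiabatic ⇒ Q = 0, so W_by = −ΔU = nCᵥ(T₁ − T₂).
Cᵥ = 3R/2 = 12.47 J/(mol·K).
W = (3.13)(12.47)(519 − 1390) = -33999 J.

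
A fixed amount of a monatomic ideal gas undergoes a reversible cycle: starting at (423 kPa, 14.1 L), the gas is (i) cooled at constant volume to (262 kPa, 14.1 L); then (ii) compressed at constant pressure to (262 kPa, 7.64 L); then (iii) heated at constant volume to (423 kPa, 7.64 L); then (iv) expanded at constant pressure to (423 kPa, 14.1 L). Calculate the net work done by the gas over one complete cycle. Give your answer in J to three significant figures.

W_net ≈ 1040 J

Constant-volume legs do no work.
W(ii) = (262)(7.64 − 14.1) = -1693 J; W(iv) = (423)(14.1 − 7.64) = 2733 J.
W_net = -1693 + 2733 = 1040 J (the clockwise enclosed area).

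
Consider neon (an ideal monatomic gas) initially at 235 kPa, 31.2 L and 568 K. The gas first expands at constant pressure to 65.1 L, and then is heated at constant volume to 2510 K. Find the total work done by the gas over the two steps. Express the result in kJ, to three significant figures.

W_total ≈ 7.97 kJ

Step 1 (isobaric): W = PΔV = (235 kPa)(65.1 − 31.2 L) = 7966 J.
Step 2 (isochoric): W = 0 (constant volume).
W_total = 7966 + 0 = 7966 J.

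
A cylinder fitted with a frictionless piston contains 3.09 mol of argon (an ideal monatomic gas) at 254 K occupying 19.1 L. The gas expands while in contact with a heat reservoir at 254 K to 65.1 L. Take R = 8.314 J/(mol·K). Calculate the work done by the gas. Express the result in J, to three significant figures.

Isothermal: W = nRT ln(V₂/V₁).
W = (3.09)(8.314)(254) × ln(65.1/19.1)
  = 6525 × 1.226
W_by_gas = 8002 J.

W ≈ 8000 J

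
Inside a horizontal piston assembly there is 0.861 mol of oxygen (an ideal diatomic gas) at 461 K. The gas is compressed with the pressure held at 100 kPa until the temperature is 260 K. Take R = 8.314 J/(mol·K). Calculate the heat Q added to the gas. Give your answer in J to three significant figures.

Q ≈ -5040 J

Isobaric: W = nRΔT = (0.861)(8.314)(-201) = -1439 J.
ΔU = nCᵥΔT with Cᵥ = 5R/2: ΔU = (0.861)(20.79)(-201) = -3597 J.
Q = ΔU + W = -3597 − 1439 = -5036 J.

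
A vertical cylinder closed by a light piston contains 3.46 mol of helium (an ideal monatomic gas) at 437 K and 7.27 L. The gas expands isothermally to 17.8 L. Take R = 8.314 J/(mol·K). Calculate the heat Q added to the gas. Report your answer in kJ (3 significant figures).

Isothermal ⇒ ΔU = 0, so Q = W = nRT ln(V₂/V₁).
Q = (3.46)(8.314)(437) ln(17.8/7.27) = 12571 × 0.8954 = 11257 J.

Q ≈ 11.3 kJ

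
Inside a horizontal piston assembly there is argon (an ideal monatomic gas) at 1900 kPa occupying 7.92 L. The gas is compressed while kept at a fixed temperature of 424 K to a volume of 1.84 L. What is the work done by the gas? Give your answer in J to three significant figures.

W ≈ -22000 J

Isothermal: W = nRT ln(V₂/V₁) = P₁V₁ ln(V₂/V₁).
P₁V₁ = (1900 kPa)(7.92 L) = 15048 J.
W = 15048 × ln(1.84/7.92) = 15048 × -1.46
W_by_gas = -21964 J.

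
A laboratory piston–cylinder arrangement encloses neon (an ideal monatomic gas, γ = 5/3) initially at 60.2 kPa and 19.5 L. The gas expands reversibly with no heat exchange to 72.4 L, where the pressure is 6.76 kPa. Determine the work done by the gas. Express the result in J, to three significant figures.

Adiabatic: W = (P₁V₁ − P₂V₂)/(γ − 1) with γ = 5/3.
P₁V₁ = 1174 J, P₂V₂ = 489.4 J.
W = (1174 − 489.4) / 0.6667 = 1027 J.

W ≈ 1030 J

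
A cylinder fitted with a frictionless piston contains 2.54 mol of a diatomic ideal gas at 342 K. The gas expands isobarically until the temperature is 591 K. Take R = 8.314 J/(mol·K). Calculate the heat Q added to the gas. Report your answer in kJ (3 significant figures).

Q ≈ 18.4 kJ

Isobaric: W = nRΔT = (2.54)(8.314)(249) = 5258 J.
ΔU = nCᵥΔT with Cᵥ = 5R/2: ΔU = (2.54)(20.79)(249) = 13146 J.
Q = ΔU + W = 13146 + 5258 = 18404 J.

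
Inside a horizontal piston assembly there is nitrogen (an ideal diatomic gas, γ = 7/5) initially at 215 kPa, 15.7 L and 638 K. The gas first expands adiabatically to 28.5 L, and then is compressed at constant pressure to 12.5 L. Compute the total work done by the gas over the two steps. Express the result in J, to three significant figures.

W_total ≈ 298 J

Step 1 (adiabatic): W = (P₁V₁ − P₂V₂)/(γ−1) = (3376 − 2659)/0.4 = 1791 J.
After step 1: P = 93.31 kPa, V = 28.5 L, T = 502.6 K.
Step 2 (isobaric): W = PΔV = (93.31 kPa)(12.5 − 28.5 L) = -1493 J.
W_total = 1791 − 1493 = 297.7 J.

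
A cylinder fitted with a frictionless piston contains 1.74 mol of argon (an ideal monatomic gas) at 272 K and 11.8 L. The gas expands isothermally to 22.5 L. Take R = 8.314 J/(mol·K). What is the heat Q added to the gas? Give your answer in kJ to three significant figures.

Isothermal ⇒ ΔU = 0, so Q = W = nRT ln(V₂/V₁).
Q = (1.74)(8.314)(272) ln(22.5/11.8) = 3935 × 0.6454 = 2540 J.

Q ≈ 2.54 kJ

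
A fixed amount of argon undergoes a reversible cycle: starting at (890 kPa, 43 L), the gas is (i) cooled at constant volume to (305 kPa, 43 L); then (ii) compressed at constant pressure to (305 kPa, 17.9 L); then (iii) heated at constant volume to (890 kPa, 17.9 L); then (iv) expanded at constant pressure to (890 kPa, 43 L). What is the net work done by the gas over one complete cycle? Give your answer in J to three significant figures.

W_net ≈ 14700 J

Constant-volume legs do no work.
W(ii) = (305)(17.9 − 43) = -7656 J; W(iv) = (890)(43 − 17.9) = 22339 J.
W_net = -7656 + 22339 = 14684 J (the clockwise enclosed area).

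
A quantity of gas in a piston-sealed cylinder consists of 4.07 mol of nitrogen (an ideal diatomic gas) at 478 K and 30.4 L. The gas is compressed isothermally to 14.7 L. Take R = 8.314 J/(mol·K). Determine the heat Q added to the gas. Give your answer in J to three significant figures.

Q ≈ -11800 J

Isothermal ⇒ ΔU = 0, so Q = W = nRT ln(V₂/V₁).
Q = (4.07)(8.314)(478) ln(14.7/30.4) = 16175 × -0.7266 = -11752 J.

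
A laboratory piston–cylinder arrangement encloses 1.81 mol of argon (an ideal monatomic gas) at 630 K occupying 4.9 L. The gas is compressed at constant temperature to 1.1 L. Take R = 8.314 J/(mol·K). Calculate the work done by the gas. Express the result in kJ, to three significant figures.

Isothermal: W = nRT ln(V₂/V₁).
W = (1.81)(8.314)(630) × ln(1.1/4.9)
  = 9480 × -1.494
W_by_gas = -14163 J.

W ≈ -14.2 kJ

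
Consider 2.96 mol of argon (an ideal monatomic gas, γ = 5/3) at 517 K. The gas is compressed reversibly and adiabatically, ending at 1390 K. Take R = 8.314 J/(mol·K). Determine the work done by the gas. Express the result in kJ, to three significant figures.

W ≈ -32.2 kJ

Adiabatic ⇒ Q = 0, so W_by = −ΔU = nCᵥ(T₁ − T₂).
Cᵥ = 3R/2 = 12.47 J/(mol·K).
W = (2.96)(12.47)(517 − 1390) = -32226 J.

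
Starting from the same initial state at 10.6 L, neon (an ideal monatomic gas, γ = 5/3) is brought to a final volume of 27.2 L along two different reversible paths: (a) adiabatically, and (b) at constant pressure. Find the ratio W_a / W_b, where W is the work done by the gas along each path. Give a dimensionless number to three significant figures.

W_a / W_b ≈ 0.447

Path (a) adiabatic: W = P₁V₁(1 − (V₁/V₂)^(γ−1))/(γ−1) → W_a/(P₁V₁) = 0.6997.
Path (b) isobaric: W = P₁(V₂ − V₁) → W_b/(P₁V₁) = 1.566.
W_a / W_b = 0.6997 / 1.566 = 0.4468.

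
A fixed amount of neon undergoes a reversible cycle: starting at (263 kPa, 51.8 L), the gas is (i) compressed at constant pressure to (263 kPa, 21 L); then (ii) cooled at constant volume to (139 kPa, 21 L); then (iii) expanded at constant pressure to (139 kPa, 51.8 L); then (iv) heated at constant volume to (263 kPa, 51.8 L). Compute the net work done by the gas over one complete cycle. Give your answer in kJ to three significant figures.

Constant-volume legs do no work.
W(i) = (263)(21 − 51.8) = -8100 J; W(iii) = (139)(51.8 − 21) = 4281 J.
W_net = -8100 + 4281 = -3819 J (the counter-clockwise enclosed area).

W_net ≈ -3.82 kJ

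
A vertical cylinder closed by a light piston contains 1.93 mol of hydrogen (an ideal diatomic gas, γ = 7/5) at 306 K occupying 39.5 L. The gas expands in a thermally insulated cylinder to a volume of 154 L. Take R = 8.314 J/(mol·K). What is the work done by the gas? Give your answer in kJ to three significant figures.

Adiabatic: TV^(γ−1) = const with γ = 7/5.
T₂ = T₁ (V₁/V₂)^(γ−1) = 306 × (39.5/154)^0.4 = 306 × 0.5803 = 177.6 K.
W_by = nCᵥ(T₁ − T₂) = (1.93)(20.79)(306 − 177.6) = 5152 J.

W ≈ 5.15 kJ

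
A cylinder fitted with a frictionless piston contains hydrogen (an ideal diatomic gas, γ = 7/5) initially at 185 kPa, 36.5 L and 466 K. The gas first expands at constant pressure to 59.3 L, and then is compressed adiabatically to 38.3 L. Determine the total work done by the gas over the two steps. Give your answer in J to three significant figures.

Step 1 (isobaric): W = PΔV = (185 kPa)(59.3 − 36.5 L) = 4218 J.
After step 1: P = 185 kPa, V = 59.3 L, T = 757.1 K.
Step 2 (adiabatic): W = (P₁V₁ − P₂V₂)/(γ−1) = (10970 − 13067)/0.4 = -5241 J.
W_total = 4218 − 5241 = -1023 J.

W_total ≈ -1020 J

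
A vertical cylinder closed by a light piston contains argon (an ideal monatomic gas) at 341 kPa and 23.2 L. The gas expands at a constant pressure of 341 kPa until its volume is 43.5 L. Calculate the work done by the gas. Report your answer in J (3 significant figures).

W ≈ 6920 J

Isobaric: W = P ΔV.
W = (341 kPa)(43.5 − 23.2 L) = (341)(20.3) = 6922 J.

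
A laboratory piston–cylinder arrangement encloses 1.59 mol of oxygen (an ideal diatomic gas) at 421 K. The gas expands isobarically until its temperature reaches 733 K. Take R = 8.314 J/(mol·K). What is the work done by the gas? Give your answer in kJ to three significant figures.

W ≈ 4.12 kJ

Isobaric: W = P ΔV = nR ΔT.
W = (1.59)(8.314)(733 − 421) = 4124 J.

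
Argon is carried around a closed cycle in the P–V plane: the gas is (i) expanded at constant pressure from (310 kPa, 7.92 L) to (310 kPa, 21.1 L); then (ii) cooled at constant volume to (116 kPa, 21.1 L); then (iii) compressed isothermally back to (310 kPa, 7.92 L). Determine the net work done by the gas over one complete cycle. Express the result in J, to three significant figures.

W_net ≈ 1690 J

Leg (i): W = PΔV = (310)(21.1 − 7.92) = 4086 J.
Leg (ii): W = 0.
Leg (iii): W = PᵢVᵢ ln(V_f/Vᵢ) = (2448) ln(7.92/21.1) = -2398 J.
W_net = 4086 − 2398 = 1687 J.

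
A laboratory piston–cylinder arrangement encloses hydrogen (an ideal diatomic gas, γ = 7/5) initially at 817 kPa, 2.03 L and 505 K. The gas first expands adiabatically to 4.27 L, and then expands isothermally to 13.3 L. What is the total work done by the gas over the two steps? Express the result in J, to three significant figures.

Step 1 (adiabatic): W = (P₁V₁ − P₂V₂)/(γ−1) = (1659 − 1232)/0.4 = 1067 J.
After step 1: P = 288.5 kPa, V = 4.27 L, T = 375.1 K.
Step 2 (isothermal): W = P₁V₁ ln(V₂/V₁) = (1232) ln(13.3/4.27) = 1400 J.
W_total = 1067 + 1400 = 2466 J.

W_total ≈ 2470 J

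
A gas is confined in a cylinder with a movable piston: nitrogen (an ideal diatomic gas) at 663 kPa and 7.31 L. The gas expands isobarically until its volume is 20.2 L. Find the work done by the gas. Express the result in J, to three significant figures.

W ≈ 8550 J

Isobaric: W = P ΔV.
W = (663 kPa)(20.2 − 7.31 L) = (663)(12.89) = 8546 J.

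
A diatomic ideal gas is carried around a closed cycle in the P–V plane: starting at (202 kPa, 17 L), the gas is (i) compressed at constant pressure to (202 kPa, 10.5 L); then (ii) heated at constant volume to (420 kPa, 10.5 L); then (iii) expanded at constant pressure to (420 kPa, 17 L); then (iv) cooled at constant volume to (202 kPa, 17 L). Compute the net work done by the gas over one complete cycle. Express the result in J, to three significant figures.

W_net ≈ 1420 J

Constant-volume legs do no work.
W(i) = (202)(10.5 − 17) = -1313 J; W(iii) = (420)(17 − 10.5) = 2730 J.
W_net = -1313 + 2730 = 1417 J (the clockwise enclosed area).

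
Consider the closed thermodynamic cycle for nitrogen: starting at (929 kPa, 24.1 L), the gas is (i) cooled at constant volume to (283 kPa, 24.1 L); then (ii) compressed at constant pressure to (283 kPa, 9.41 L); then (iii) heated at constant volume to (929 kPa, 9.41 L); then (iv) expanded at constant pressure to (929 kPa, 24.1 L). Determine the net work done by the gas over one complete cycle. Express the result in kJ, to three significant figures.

Constant-volume legs do no work.
W(ii) = (283)(9.41 − 24.1) = -4157 J; W(iv) = (929)(24.1 − 9.41) = 13647 J.
W_net = -4157 + 13647 = 9490 J (the clockwise enclosed area).

W_net ≈ 9.49 kJ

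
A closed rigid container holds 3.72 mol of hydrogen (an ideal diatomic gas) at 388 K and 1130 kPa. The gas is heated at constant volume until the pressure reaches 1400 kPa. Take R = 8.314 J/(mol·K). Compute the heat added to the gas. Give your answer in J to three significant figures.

Q ≈ 7170 J

Constant volume ⇒ W = 0, so Q = ΔU = nCᵥΔT with Cᵥ = 5R/2 = 20.79 J/(mol·K).
At constant V, T₂/T₁ = P₂/P₁ ⇒ ΔT = T₁(P₂/P₁ − 1) = 388·(1400/1130 − 1) = 92.71 K.
ΔU = (3.72)(20.79)(92.71) = 7168 J.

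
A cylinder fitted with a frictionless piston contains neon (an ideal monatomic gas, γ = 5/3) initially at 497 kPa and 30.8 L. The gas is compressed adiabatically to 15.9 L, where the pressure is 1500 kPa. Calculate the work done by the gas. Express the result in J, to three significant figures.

W ≈ -12800 J

Adiabatic: W = (P₁V₁ − P₂V₂)/(γ − 1) with γ = 5/3.
P₁V₁ = 15308 J, P₂V₂ = 23850 J.
W = (15308 − 23850) / 0.6667 = -12814 J.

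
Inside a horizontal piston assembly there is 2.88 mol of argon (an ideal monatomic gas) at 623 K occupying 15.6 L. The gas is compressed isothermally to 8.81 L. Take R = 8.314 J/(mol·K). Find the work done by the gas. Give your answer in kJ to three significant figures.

Isothermal: W = nRT ln(V₂/V₁).
W = (2.88)(8.314)(623) × ln(8.81/15.6)
  = 14917 × -0.5714
W_by_gas = -8524 J.

W ≈ -8.52 kJ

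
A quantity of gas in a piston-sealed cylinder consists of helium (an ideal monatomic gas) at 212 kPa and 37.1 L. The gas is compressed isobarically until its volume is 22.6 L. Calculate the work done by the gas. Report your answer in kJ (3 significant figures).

Isobaric: W = P ΔV.
W = (212 kPa)(22.6 − 37.1 L) = (212)(-14.5) = -3074 J.

W ≈ -3.07 kJ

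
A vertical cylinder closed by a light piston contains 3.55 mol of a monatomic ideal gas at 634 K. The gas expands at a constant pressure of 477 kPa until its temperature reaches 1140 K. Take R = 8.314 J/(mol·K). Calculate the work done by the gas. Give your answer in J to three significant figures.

W ≈ 14900 J

Isobaric: W = P ΔV = nR ΔT.
W = (3.55)(8.314)(1140 − 634) = 14934 J.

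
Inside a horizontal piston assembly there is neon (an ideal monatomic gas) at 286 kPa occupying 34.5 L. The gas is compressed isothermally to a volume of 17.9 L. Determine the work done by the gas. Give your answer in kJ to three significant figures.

Isothermal: W = nRT ln(V₂/V₁) = P₁V₁ ln(V₂/V₁).
P₁V₁ = (286 kPa)(34.5 L) = 9867 J.
W = 9867 × ln(17.9/34.5) = 9867 × -0.6562
W_by_gas = -6474 J.

W ≈ -6.47 kJ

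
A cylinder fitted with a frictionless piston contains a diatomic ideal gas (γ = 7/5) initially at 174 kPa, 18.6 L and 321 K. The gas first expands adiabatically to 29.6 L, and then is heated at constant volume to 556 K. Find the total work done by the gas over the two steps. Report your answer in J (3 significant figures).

Step 1 (adiabatic): W = (P₁V₁ − P₂V₂)/(γ−1) = (3236 − 2688)/0.4 = 1372 J.
Step 2 (isochoric): W = 0 (constant volume).
W_total = 1372 + 0 = 1372 J.

W_total ≈ 1370 J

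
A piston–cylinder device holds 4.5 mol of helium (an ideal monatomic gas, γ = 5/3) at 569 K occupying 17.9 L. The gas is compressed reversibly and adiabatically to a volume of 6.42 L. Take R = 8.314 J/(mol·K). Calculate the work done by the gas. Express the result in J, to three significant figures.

W ≈ -31300 J

Adiabatic: TV^(γ−1) = const with γ = 5/3.
T₂ = T₁ (V₁/V₂)^(γ−1) = 569 × (17.9/6.42)^0.667 = 569 × 1.981 = 1127 K.
W_by = nCᵥ(T₁ − T₂) = (4.5)(12.47)(569 − 1127) = -31324 J.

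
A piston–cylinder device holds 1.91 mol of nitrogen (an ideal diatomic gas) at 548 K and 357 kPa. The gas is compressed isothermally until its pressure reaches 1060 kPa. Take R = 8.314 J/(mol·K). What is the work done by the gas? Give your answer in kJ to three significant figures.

Isothermal process: W = nRT ln(V₂/V₁) = nRT ln(P₁/P₂).
W = (1.91)(8.314)(548) × ln(357/1060)
  = 8702 × ln(0.3368) = 8702 × -1.088
W_by_gas = -9470 J.

W ≈ -9.47 kJ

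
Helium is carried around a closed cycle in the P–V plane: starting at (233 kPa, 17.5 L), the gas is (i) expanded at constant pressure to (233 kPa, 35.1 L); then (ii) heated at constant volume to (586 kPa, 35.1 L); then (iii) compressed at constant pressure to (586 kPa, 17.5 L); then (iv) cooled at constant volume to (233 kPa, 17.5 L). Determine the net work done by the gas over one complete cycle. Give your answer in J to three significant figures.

Constant-volume legs do no work.
W(i) = (233)(35.1 − 17.5) = 4101 J; W(iii) = (586)(17.5 − 35.1) = -10314 J.
W_net = 4101 − 10314 = -6213 J (the counter-clockwise enclosed area).

W_net ≈ -6210 J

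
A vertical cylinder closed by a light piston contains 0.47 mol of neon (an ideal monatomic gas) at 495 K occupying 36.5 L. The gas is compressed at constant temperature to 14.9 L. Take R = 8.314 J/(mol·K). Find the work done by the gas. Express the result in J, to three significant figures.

Isothermal: W = nRT ln(V₂/V₁).
W = (0.47)(8.314)(495) × ln(14.9/36.5)
  = 1934 × -0.896
W_by_gas = -1733 J.

W ≈ -1730 J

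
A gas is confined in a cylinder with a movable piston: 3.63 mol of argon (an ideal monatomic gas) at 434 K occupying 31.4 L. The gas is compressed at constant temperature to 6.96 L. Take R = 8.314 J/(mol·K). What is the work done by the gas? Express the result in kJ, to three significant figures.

Isothermal: W = nRT ln(V₂/V₁).
W = (3.63)(8.314)(434) × ln(6.96/31.4)
  = 13098 × -1.507
W_by_gas = -19734 J.

W ≈ -19.7 kJ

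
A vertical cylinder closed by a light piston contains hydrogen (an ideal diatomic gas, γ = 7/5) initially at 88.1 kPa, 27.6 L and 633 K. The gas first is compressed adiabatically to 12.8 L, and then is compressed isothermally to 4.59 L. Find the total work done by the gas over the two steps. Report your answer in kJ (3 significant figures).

Step 1 (adiabatic): W = (P₁V₁ − P₂V₂)/(γ−1) = (2432 − 3306)/0.4 = -2187 J.
After step 1: P = 258.3 kPa, V = 12.8 L, T = 860.8 K.
Step 2 (isothermal): W = P₁V₁ ln(V₂/V₁) = (3306) ln(4.59/12.8) = -3391 J.
W_total = -2187 − 3391 = -5578 J.

W_total ≈ -5.58 kJ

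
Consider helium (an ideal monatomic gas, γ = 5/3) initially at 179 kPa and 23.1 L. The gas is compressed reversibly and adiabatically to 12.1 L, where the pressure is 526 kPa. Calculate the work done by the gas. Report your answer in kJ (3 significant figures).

Adiabatic: W = (P₁V₁ − P₂V₂)/(γ − 1) with γ = 5/3.
P₁V₁ = 4135 J, P₂V₂ = 6365 J.
W = (4135 − 6365) / 0.6667 = -3345 J.

W ≈ -3.34 kJ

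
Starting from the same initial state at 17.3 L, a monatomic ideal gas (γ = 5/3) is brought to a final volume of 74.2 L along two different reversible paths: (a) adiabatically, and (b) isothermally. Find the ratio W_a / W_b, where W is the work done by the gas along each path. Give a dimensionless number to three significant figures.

W_a / W_b ≈ 0.640

Path (a) adiabatic: W = P₁V₁(1 − (V₁/V₂)^(γ−1))/(γ−1) → W_a/(P₁V₁) = 0.9318.
Path (b) isothermal: W = P₁V₁ ln(V₂/V₁) → W_b/(P₁V₁) = 1.456.
W_a / W_b = 0.9318 / 1.456 = 0.6399.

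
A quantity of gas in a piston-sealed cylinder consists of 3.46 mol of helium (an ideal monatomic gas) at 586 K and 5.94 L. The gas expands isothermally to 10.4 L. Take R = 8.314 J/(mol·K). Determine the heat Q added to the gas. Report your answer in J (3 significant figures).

Q ≈ 9440 J

Isothermal ⇒ ΔU = 0, so Q = W = nRT ln(V₂/V₁).
Q = (3.46)(8.314)(586) ln(10.4/5.94) = 16857 × 0.5601 = 9442 J.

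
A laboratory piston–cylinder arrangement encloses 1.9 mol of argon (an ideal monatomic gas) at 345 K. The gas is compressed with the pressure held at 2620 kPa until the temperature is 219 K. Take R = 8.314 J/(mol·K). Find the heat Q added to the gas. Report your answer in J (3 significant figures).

Isobaric: W = nRΔT = (1.9)(8.314)(-126) = -1990 J.
ΔU = nCᵥΔT with Cᵥ = 3R/2: ΔU = (1.9)(12.47)(-126) = -2986 J.
Q = ΔU + W = -2986 − 1990 = -4976 J.

Q ≈ -4980 J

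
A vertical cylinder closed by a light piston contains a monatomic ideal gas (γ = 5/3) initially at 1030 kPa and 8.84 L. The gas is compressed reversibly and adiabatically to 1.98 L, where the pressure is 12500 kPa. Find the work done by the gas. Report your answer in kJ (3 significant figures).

Adiabatic: W = (P₁V₁ − P₂V₂)/(γ − 1) with γ = 5/3.
P₁V₁ = 9105 J, P₂V₂ = 24750 J.
W = (9105 − 24750) / 0.6667 = -23467 J.

W ≈ -23.5 kJ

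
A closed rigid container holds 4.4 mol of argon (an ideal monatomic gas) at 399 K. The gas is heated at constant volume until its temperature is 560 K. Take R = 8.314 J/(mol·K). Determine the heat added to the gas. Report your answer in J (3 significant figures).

Q ≈ 8830 J

Constant volume ⇒ W = 0, so Q = ΔU = nCᵥΔT with Cᵥ = 3R/2 = 12.47 J/(mol·K).
ΔU = (4.4)(12.47)(560 − 399) = 8834 J.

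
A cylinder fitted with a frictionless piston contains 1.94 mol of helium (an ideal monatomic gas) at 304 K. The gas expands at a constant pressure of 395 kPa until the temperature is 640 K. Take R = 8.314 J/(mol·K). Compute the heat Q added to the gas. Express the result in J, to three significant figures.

Isobaric: W = nRΔT = (1.94)(8.314)(336) = 5419 J.
ΔU = nCᵥΔT with Cᵥ = 3R/2: ΔU = (1.94)(12.47)(336) = 8129 J.
Q = ΔU + W = 8129 + 5419 = 13548 J.

Q ≈ 13500 J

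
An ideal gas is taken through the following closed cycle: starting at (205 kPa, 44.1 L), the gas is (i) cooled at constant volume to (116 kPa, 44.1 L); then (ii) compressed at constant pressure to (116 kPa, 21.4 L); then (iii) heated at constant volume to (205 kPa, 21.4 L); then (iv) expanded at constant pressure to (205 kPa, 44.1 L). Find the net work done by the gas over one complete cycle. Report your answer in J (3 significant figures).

W_net ≈ 2020 J

Constant-volume legs do no work.
W(ii) = (116)(21.4 − 44.1) = -2633 J; W(iv) = (205)(44.1 − 21.4) = 4654 J.
W_net = -2633 + 4654 = 2020 J (the clockwise enclosed area).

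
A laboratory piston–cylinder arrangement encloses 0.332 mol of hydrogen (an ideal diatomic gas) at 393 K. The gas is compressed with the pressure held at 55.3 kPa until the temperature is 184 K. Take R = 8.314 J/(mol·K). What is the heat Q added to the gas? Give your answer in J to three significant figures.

Q ≈ -2020 J

Isobaric: W = nRΔT = (0.332)(8.314)(-209) = -576.9 J.
ΔU = nCᵥΔT with Cᵥ = 5R/2: ΔU = (0.332)(20.79)(-209) = -1442 J.
Q = ΔU + W = -1442 − 576.9 = -2019 J.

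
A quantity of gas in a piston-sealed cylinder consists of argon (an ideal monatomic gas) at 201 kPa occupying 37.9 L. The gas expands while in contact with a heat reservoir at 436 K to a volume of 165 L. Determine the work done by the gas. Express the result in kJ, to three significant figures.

W ≈ 11.2 kJ

Isothermal: W = nRT ln(V₂/V₁) = P₁V₁ ln(V₂/V₁).
P₁V₁ = (201 kPa)(37.9 L) = 7618 J.
W = 7618 × ln(165/37.9) = 7618 × 1.471
W_by_gas = 11206 J.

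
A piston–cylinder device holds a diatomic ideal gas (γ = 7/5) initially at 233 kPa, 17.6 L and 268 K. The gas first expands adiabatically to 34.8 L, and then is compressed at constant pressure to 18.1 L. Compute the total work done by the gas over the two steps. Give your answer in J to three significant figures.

Step 1 (adiabatic): W = (P₁V₁ − P₂V₂)/(γ−1) = (4101 − 3122)/0.4 = 2447 J.
After step 1: P = 89.71 kPa, V = 34.8 L, T = 204 K.
Step 2 (isobaric): W = PΔV = (89.71 kPa)(18.1 − 34.8 L) = -1498 J.
W_total = 2447 − 1498 = 948.6 J.

W_total ≈ 949 J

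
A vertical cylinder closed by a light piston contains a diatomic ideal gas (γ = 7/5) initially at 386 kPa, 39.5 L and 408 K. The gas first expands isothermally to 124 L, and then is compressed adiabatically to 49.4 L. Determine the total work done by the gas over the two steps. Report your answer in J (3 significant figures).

Step 1 (isothermal): W = P₁V₁ ln(V₂/V₁) = (15247) ln(124/39.5) = 17442 J.
After step 1: P = 123 kPa, V = 124 L, T = 408 K.
Step 2 (adiabatic): W = (P₁V₁ − P₂V₂)/(γ−1) = (15247 − 22032)/0.4 = -16964 J.
W_total = 17442 − 16964 = 478.7 J.

W_total ≈ 479 J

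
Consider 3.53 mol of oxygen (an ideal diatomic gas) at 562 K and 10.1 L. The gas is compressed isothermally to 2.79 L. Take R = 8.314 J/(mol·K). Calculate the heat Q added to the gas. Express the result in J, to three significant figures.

Isothermal ⇒ ΔU = 0, so Q = W = nRT ln(V₂/V₁).
Q = (3.53)(8.314)(562) ln(2.79/10.1) = 16494 × -1.286 = -21219 J.

Q ≈ -21200 J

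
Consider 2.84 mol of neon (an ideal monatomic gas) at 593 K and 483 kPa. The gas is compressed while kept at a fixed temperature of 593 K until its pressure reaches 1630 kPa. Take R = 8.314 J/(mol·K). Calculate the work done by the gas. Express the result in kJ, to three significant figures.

Isothermal process: W = nRT ln(V₂/V₁) = nRT ln(P₁/P₂).
W = (2.84)(8.314)(593) × ln(483/1630)
  = 14002 × ln(0.2963) = 14002 × -1.216
W_by_gas = -17031 J.

W ≈ -17.0 kJ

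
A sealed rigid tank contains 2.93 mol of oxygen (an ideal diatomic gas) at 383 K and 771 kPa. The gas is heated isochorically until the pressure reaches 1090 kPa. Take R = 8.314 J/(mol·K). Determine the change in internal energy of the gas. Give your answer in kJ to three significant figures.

Constant volume ⇒ W = 0, so Q = ΔU = nCᵥΔT with Cᵥ = 5R/2 = 20.79 J/(mol·K).
At constant V, T₂/T₁ = P₂/P₁ ⇒ ΔT = T₁(P₂/P₁ − 1) = 383·(1090/771 − 1) = 158.5 K.
ΔU = (2.93)(20.79)(158.5) = 9651 J.

ΔU ≈ 9.65 kJ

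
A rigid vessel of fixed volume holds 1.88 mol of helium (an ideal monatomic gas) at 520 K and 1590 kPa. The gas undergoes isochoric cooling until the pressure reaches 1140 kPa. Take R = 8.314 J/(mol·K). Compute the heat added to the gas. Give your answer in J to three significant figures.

Q ≈ -3450 J

Constant volume ⇒ W = 0, so Q = ΔU = nCᵥΔT with Cᵥ = 3R/2 = 12.47 J/(mol·K).
At constant V, T₂/T₁ = P₂/P₁ ⇒ ΔT = T₁(P₂/P₁ − 1) = 520·(1140/1590 − 1) = -147.2 K.
ΔU = (1.88)(12.47)(-147.2) = -3450 J.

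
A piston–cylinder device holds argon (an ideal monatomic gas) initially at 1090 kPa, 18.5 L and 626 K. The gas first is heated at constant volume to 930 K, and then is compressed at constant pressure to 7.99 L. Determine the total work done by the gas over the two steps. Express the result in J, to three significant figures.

Step 1 (isochoric): W = 0 (constant volume).
After step 1: P = 1619 kPa (V unchanged).
Step 2 (isobaric): W = PΔV = (1619 kPa)(7.99 − 18.5 L) = -17019 J.
W_total = 0 − 17019 = -17019 J.

W_total ≈ -17000 J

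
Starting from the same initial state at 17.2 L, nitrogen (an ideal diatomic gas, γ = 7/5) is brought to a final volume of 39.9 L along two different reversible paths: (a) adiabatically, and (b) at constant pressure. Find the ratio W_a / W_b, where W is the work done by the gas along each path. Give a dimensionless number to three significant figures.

W_a / W_b ≈ 0.541

Path (a) adiabatic: W = P₁V₁(1 − (V₁/V₂)^(γ−1))/(γ−1) → W_a/(P₁V₁) = 0.7145.
Path (b) isobaric: W = P₁(V₂ − V₁) → W_b/(P₁V₁) = 1.32.
W_a / W_b = 0.7145 / 1.32 = 0.5414.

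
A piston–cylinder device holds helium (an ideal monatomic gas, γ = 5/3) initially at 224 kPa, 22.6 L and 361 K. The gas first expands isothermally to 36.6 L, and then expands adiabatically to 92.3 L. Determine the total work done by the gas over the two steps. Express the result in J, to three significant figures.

W_total ≈ 5940 J

Step 1 (isothermal): W = P₁V₁ ln(V₂/V₁) = (5062) ln(36.6/22.6) = 2441 J.
After step 1: P = 138.3 kPa, V = 36.6 L, T = 361 K.
Step 2 (adiabatic): W = (P₁V₁ − P₂V₂)/(γ−1) = (5062 − 2732)/0.667 = 3495 J.
W_total = 2441 + 3495 = 5936 J.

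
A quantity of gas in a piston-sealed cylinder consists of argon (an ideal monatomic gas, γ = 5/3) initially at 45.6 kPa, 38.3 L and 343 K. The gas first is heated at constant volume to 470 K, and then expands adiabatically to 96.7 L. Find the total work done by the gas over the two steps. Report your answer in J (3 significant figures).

Step 1 (isochoric): W = 0 (constant volume).
After step 1: P = 62.48 kPa (V unchanged).
Step 2 (adiabatic): W = (P₁V₁ − P₂V₂)/(γ−1) = (2393 − 1291)/0.667 = 1654 J.
W_total = 0 + 1654 = 1654 J.

W_total ≈ 1650 J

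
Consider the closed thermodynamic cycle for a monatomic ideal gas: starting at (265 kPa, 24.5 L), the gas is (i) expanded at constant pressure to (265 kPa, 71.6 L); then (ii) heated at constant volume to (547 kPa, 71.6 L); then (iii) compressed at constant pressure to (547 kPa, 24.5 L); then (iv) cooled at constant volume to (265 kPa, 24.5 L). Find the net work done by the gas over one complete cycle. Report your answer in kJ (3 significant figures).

W_net ≈ -13.3 kJ

Constant-volume legs do no work.
W(i) = (265)(71.6 − 24.5) = 12481 J; W(iii) = (547)(24.5 − 71.6) = -25764 J.
W_net = 12481 − 25764 = -13282 J (the counter-clockwise enclosed area).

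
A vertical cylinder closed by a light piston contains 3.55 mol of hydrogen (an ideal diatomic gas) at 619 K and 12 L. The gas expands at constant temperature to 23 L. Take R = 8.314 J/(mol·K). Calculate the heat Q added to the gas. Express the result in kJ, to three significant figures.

Isothermal ⇒ ΔU = 0, so Q = W = nRT ln(V₂/V₁).
Q = (3.55)(8.314)(619) ln(23/12) = 18270 × 0.6506 = 11886 J.

Q ≈ 11.9 kJ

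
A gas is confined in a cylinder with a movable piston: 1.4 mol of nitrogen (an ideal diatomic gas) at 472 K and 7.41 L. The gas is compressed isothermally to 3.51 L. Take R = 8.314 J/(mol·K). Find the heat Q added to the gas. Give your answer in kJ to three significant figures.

Isothermal ⇒ ΔU = 0, so Q = W = nRT ln(V₂/V₁).
Q = (1.4)(8.314)(472) ln(3.51/7.41) = 5494 × -0.7472 = -4105 J.

Q ≈ -4.11 kJ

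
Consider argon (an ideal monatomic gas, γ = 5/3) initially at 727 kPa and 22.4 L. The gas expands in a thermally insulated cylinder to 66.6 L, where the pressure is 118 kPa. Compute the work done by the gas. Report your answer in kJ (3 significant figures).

Adiabatic: W = (P₁V₁ − P₂V₂)/(γ − 1) with γ = 5/3.
P₁V₁ = 16285 J, P₂V₂ = 7859 J.
W = (16285 − 7859) / 0.6667 = 12639 J.

W ≈ 12.6 kJ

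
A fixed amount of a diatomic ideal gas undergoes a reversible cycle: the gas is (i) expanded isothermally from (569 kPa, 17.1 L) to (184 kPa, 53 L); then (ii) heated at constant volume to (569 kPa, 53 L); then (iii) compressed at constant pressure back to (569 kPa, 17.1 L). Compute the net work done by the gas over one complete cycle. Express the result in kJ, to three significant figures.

Leg (i): W = PᵢVᵢ ln(V_f/Vᵢ) = (9730) ln(53/17.1) = 11007 J.
Leg (ii): W = 0.
Leg (iii): W = PΔV = (569)(17.1 − 53) = -20427 J.
W_net = 11007 − 20427 = -9421 J.

W_net ≈ -9.42 kJ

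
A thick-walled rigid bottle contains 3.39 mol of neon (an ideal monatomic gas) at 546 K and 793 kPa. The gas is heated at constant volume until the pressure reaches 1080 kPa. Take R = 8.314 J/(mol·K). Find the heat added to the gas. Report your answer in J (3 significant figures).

Q ≈ 8350 J

Constant volume ⇒ W = 0, so Q = ΔU = nCᵥΔT with Cᵥ = 3R/2 = 12.47 J/(mol·K).
At constant V, T₂/T₁ = P₂/P₁ ⇒ ΔT = T₁(P₂/P₁ − 1) = 546·(1080/793 − 1) = 197.6 K.
ΔU = (3.39)(12.47)(197.6) = 8354 J.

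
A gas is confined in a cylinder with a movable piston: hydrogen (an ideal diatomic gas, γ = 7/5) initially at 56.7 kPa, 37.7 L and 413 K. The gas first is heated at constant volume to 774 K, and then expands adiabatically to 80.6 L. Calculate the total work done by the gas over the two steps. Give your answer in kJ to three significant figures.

W_total ≈ 2.62 kJ

Step 1 (isochoric): W = 0 (constant volume).
After step 1: P = 106.3 kPa (V unchanged).
Step 2 (adiabatic): W = (P₁V₁ − P₂V₂)/(γ−1) = (4006 − 2956)/0.4 = 2625 J.
W_total = 0 + 2625 = 2625 J.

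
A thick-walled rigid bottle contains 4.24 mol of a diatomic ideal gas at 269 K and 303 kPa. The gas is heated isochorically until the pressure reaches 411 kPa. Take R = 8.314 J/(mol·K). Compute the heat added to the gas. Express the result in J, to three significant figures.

Q ≈ 8450 J

Constant volume ⇒ W = 0, so Q = ΔU = nCᵥΔT with Cᵥ = 5R/2 = 20.79 J/(mol·K).
At constant V, T₂/T₁ = P₂/P₁ ⇒ ΔT = T₁(P₂/P₁ − 1) = 269·(411/303 − 1) = 95.88 K.
ΔU = (4.24)(20.79)(95.88) = 8450 J.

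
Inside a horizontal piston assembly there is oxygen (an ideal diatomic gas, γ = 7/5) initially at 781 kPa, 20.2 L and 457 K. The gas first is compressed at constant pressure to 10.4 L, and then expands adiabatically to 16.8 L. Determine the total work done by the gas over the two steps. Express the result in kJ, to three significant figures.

W_total ≈ -4.11 kJ

Step 1 (isobaric): W = PΔV = (781 kPa)(10.4 − 20.2 L) = -7654 J.
After step 1: P = 781 kPa, V = 10.4 L, T = 235.3 K.
Step 2 (adiabatic): W = (P₁V₁ − P₂V₂)/(γ−1) = (8122 − 6705)/0.4 = 3544 J.
W_total = -7654 + 3544 = -4109 J.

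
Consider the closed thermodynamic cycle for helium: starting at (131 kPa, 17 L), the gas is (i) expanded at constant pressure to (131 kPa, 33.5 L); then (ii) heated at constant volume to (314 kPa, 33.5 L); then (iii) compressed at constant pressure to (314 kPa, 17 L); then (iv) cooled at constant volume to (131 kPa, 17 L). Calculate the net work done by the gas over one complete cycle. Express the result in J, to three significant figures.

W_net ≈ -3020 J

Constant-volume legs do no work.
W(i) = (131)(33.5 − 17) = 2162 J; W(iii) = (314)(17 − 33.5) = -5181 J.
W_net = 2162 − 5181 = -3020 J (the counter-clockwise enclosed area).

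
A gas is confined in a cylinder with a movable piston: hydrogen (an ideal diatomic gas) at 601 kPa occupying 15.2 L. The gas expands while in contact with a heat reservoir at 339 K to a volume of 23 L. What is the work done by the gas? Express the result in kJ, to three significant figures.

Isothermal: W = nRT ln(V₂/V₁) = P₁V₁ ln(V₂/V₁).
P₁V₁ = (601 kPa)(15.2 L) = 9135 J.
W = 9135 × ln(23/15.2) = 9135 × 0.4142
W_by_gas = 3784 J.

W ≈ 3.78 kJ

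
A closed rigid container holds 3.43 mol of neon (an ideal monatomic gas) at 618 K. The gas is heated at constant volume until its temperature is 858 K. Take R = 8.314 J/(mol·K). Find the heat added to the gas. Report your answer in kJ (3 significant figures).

Constant volume ⇒ W = 0, so Q = ΔU = nCᵥΔT with Cᵥ = 3R/2 = 12.47 J/(mol·K).
ΔU = (3.43)(12.47)(858 − 618) = 10266 J.

Q ≈ 10.3 kJ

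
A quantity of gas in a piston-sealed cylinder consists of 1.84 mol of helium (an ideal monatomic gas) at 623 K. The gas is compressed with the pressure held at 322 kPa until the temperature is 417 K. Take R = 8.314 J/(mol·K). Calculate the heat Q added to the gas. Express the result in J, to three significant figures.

Isobaric: W = nRΔT = (1.84)(8.314)(-206) = -3151 J.
ΔU = nCᵥΔT with Cᵥ = 3R/2: ΔU = (1.84)(12.47)(-206) = -4727 J.
Q = ΔU + W = -4727 − 3151 = -7878 J.

Q ≈ -7880 J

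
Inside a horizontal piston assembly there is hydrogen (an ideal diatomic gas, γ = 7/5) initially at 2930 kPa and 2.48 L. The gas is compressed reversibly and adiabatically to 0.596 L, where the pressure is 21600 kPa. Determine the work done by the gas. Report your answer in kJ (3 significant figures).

Adiabatic: W = (P₁V₁ − P₂V₂)/(γ − 1) with γ = 7/5.
P₁V₁ = 7266 J, P₂V₂ = 12874 J.
W = (7266 − 12874) / 0.4 = -14018 J.

W ≈ -14.0 kJ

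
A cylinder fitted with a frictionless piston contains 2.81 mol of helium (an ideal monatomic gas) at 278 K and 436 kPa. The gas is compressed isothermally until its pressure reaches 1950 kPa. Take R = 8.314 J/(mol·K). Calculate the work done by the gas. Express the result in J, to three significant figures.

Isothermal process: W = nRT ln(V₂/V₁) = nRT ln(P₁/P₂).
W = (2.81)(8.314)(278) × ln(436/1950)
  = 6495 × ln(0.2236) = 6495 × -1.498
W_by_gas = -9729 J.

W ≈ -9730 J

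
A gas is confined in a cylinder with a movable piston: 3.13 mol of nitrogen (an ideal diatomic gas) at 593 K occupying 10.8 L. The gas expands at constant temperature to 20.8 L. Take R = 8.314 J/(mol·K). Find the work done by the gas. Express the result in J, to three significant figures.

W ≈ 10100 J

Isothermal: W = nRT ln(V₂/V₁).
W = (3.13)(8.314)(593) × ln(20.8/10.8)
  = 15432 × 0.6554
W_by_gas = 10114 J.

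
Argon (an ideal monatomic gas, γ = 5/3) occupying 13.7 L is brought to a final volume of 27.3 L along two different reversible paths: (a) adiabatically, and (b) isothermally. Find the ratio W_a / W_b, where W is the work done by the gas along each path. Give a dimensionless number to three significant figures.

W_a / W_b ≈ 0.802

Path (a) adiabatic: W = P₁V₁(1 − (V₁/V₂)^(γ−1))/(γ−1) → W_a/(P₁V₁) = 0.5528.
Path (b) isothermal: W = P₁V₁ ln(V₂/V₁) → W_b/(P₁V₁) = 0.6895.
W_a / W_b = 0.5528 / 0.6895 = 0.8017.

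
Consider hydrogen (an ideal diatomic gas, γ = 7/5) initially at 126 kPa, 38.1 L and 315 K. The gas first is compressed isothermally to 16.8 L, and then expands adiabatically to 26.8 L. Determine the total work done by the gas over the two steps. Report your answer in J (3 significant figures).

Step 1 (isothermal): W = P₁V₁ ln(V₂/V₁) = (4801) ln(16.8/38.1) = -3931 J.
After step 1: P = 285.8 kPa, V = 16.8 L, T = 315 K.
Step 2 (adiabatic): W = (P₁V₁ − P₂V₂)/(γ−1) = (4801 − 3983)/0.4 = 2045 J.
W_total = -3931 + 2045 = -1886 J.

W_total ≈ -1890 J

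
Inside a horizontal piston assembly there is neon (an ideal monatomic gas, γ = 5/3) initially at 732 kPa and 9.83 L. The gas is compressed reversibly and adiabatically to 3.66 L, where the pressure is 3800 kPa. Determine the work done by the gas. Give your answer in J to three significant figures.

W ≈ -10100 J

Adiabatic: W = (P₁V₁ − P₂V₂)/(γ − 1) with γ = 5/3.
P₁V₁ = 7196 J, P₂V₂ = 13908 J.
W = (7196 − 13908) / 0.6667 = -10069 J.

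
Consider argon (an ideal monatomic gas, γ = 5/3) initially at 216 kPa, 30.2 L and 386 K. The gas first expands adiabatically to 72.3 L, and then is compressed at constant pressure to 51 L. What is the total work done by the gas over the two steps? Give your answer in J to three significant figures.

W_total ≈ 3240 J

Step 1 (adiabatic): W = (P₁V₁ − P₂V₂)/(γ−1) = (6523 − 3645)/0.667 = 4317 J.
After step 1: P = 50.42 kPa, V = 72.3 L, T = 215.7 K.
Step 2 (isobaric): W = PΔV = (50.42 kPa)(51 − 72.3 L) = -1074 J.
W_total = 4317 − 1074 = 3243 J.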